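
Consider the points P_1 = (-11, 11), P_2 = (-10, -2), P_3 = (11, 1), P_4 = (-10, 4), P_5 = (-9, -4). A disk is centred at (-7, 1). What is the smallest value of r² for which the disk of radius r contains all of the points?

The required radius is the distance from (-7, 1) to the farthest point.
Squared distances: 116, 18, 324, 18, 29.
Maximum is 324, attained at P_3.

324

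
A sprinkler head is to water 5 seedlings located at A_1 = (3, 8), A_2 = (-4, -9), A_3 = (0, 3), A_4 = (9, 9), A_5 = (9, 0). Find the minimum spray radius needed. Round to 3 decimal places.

11.102

The farthest pair is A_2–A_4 with squared distance 493. The circle on this segment as diameter has centre (2.5, 0) and r² = 493/4 = 123.25.
Check A_1: distance² to centre = 64.25 ≤ 123.25, so it lies inside.
All remaining points lie in this disk, and no smaller disk contains both endpoints, so this is the minimum enclosing circle.
r = √(123.25) ≈ 11.102.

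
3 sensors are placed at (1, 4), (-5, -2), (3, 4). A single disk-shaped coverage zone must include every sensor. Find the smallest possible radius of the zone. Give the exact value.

5

Call the three points A, B, C in the order given.
Side lengths²: AB² = 72, AC² = 4, BC² = 100.
Since BC² = 100 ≥ 72 + 4 = 76, the angle opposite BC is not acute, so the smallest enclosing circle has BC as diameter.
Centre = midpoint of BC = (-1, 1), r² = 100/4 = 25.
r = √25 = 5.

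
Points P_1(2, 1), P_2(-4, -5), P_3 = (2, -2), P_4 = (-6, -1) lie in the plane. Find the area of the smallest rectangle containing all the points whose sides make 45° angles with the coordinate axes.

In coordinates u = x + y, v = x − y the rectangle is axis-aligned; the map (x,y)→(u,v) scales areas by 2.
u-values: 3, -9, 0, -7; range = 3 − (-9) = 12.
v-values: 1, 1, 4, -5; range = 4 − (-5) = 9.
Area = (12 × 9) / 2 = 54.

54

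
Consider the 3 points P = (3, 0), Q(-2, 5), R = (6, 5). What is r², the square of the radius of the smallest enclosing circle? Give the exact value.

17

Side lengths²: PQ² = 50, PR² = 34, QR² = 64.
Since QR² = 64 < 50 + 34 = 84, the triangle is acute, so the smallest enclosing circle is the circumcircle.
Circumcentre = (2, 4), r² = 17.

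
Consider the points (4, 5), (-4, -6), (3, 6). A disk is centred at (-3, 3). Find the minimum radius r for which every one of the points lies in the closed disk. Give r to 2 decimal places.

9.06

The required radius is the distance from (-3, 3) to the farthest point.
Squared distances: 53, 82, 45.
Maximum is 82, attained at (-4, -6).
r = √82 ≈ 9.06.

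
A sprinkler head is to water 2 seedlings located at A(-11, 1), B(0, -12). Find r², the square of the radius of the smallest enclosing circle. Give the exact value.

The smallest circle enclosing two points has them as diameter endpoints.
Centre = midpoint = (-5.5, -5.5); r² = |AB|²/4 = 290/4 = 72.5.

72.5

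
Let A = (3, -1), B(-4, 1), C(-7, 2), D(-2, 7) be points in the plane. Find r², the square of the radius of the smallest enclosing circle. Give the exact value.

9701/338

The minimum enclosing circle is determined by three boundary points: A, C, D.
Their circumcentre is (-43/26, 43/26) with r² = 9701/338.
The farthest remaining point B is at distance² 2005/338 ≤ 9701/338.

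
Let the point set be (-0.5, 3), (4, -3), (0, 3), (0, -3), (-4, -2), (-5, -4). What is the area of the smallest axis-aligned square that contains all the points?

The bounding box has width 9 and height 7.
An axis-aligned square enclosing the set must have side ≥ max(width, height).
So the minimum side is max(9, 7) = 9.
Area = 9² = 81.

81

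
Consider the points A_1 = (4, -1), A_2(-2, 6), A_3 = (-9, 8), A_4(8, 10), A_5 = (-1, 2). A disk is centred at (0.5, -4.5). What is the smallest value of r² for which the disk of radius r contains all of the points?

266.5

The required radius is the distance from (0.5, -4.5) to the farthest point.
Squared distances: 24.5, 116.5, 246.5, 266.5, 44.5.
Maximum is 266.5, attained at A_4.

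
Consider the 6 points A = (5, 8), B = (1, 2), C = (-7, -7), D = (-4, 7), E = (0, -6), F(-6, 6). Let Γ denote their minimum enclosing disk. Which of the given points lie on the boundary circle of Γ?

A, C

The farthest pair is A–C with squared distance 369. The circle on this segment as diameter has centre (-1, 0.5) and r² = 369/4 = 92.25.
Check B: distance² to centre = 6.25 ≤ 92.25, so it lies inside.
All remaining points lie in this disk, and no smaller disk contains both endpoints, so this is the minimum enclosing circle.
The points at distance exactly r from the centre are A, C — 2 points.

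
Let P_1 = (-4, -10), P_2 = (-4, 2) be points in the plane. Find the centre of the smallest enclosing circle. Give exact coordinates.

(-4, -4)

The smallest circle enclosing two points has them as diameter endpoints.
Centre = midpoint = (-4, -4); r² = |P_1P_2|²/4 = 144/4 = 36.
Centre = (-4, -4).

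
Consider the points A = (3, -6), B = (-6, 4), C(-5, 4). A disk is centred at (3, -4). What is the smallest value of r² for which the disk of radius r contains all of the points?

145

The required radius is the distance from (3, -4) to the farthest point.
Squared distances: 4, 145, 128.
Maximum is 145, attained at B.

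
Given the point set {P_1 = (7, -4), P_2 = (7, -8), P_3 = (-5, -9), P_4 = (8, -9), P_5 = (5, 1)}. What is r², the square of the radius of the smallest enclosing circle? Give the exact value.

54.5

A smallest enclosing disk is always determined by at most three of the input points on its boundary.
The minimum enclosing circle is determined by three boundary points: P_3, P_4, P_5.
Their circumcentre is (1.5, -5.5) with r² = 54.5.
The farthest remaining point P_2 is at distance² 36.5 ≤ 54.5.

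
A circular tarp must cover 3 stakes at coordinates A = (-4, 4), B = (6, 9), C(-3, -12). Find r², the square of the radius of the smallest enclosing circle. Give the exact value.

Side lengths²: AB² = 125, AC² = 257, BC² = 522.
Since BC² = 522 ≥ 257 + 125 = 382, the angle opposite BC is not acute, so the smallest enclosing circle has BC as diameter.
Centre = midpoint of BC = (1.5, -1.5), r² = 522/4 = 130.5.

130.5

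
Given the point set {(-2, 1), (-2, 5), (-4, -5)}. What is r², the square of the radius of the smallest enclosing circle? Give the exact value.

Call the three points A, B, C in the order given.
Side lengths²: AB² = 16, AC² = 40, BC² = 104.
Since BC² = 104 ≥ 40 + 16 = 56, the angle opposite BC is not acute, so the smallest enclosing circle has BC as diameter.
Centre = midpoint of BC = (-3, 0), r² = 104/4 = 26.

26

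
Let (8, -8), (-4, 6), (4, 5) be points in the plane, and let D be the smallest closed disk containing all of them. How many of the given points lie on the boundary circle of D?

2

Call the three points A, B, C in the order given.
Side lengths²: AB² = 340, AC² = 185, BC² = 65.
Since AB² = 340 ≥ 185 + 65 = 250, the angle opposite AB is not acute, so the smallest enclosing circle has AB as diameter.
Centre = midpoint of AB = (2, -1), r² = 340/4 = 85.
The points at distance exactly r from the centre are (8, -8), (-4, 6) — 2 points.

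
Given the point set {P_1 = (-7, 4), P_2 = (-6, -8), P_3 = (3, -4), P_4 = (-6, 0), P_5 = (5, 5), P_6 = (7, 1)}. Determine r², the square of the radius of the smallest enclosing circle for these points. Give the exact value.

A smallest enclosing disk is always determined by at most three of the input points on its boundary.
The farthest pair is P_2–P_5 with squared distance 290. The circle on this segment as diameter has centre (-0.5, -1.5) and r² = 290/4 = 72.5.
Check P_1: distance² to centre = 72.5 ≤ 72.5, so it lies inside.
All remaining points lie in this disk, and no smaller disk contains both endpoints, so this is the minimum enclosing circle.

72.5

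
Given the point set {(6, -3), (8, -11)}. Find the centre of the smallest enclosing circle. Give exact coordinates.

The smallest circle enclosing two points has them as diameter endpoints.
Centre = midpoint = (7, -7); r² = |(6, -3)−(8, -11)|²/4 = 68/4 = 17.
Centre = (7, -7).

(7, -7)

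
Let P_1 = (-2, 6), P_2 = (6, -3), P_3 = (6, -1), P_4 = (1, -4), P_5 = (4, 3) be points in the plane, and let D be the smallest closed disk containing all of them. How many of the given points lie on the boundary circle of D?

2

The farthest pair is P_1–P_2 with squared distance 145. The circle on this segment as diameter has centre (2, 1.5) and r² = 145/4 = 36.25.
Check P_3: distance² to centre = 22.25 ≤ 36.25, so it lies inside.
All remaining points lie in this disk, and no smaller disk contains both endpoints, so this is the minimum enclosing circle.
The points at distance exactly r from the centre are P_1, P_2 — 2 points.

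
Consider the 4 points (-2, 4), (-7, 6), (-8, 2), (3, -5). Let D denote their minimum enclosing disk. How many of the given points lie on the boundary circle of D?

2

A smallest enclosing disk is always determined by at most three of the input points on its boundary.
The farthest pair is (-7, 6)–(3, -5) with squared distance 221. The circle on this segment as diameter has centre (-2, 0.5) and r² = 221/4 = 55.25.
Check (-2, 4): distance² to centre = 12.25 ≤ 55.25, so it lies inside.
All remaining points lie in this disk, and no smaller disk contains both endpoints, so this is the minimum enclosing circle.
The points at distance exactly r from the centre are (-7, 6), (3, -5) — 2 points.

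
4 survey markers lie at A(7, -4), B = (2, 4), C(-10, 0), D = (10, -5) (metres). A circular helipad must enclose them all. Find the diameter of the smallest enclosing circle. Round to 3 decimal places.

The minimum enclosing circle of a finite set is fixed by two of the points (as a diameter) or three (as a circumcircle).
The farthest pair is C–D with squared distance 425. The circle on this segment as diameter has centre (0, -2.5) and r² = 425/4 = 106.25.
Check A: distance² to centre = 51.25 ≤ 106.25, so it lies inside.
All remaining points lie in this disk, and no smaller disk contains both endpoints, so this is the minimum enclosing circle.
Diameter = 2r = 2√(106.25) ≈ 20.616.

20.616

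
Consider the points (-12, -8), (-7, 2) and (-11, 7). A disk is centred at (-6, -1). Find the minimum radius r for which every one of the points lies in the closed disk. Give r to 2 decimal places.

The required radius is the distance from (-6, -1) to the farthest point.
Squared distances: 85, 10, 89.
Maximum is 89, attained at (-11, 7).
r = √89 ≈ 9.43.

9.43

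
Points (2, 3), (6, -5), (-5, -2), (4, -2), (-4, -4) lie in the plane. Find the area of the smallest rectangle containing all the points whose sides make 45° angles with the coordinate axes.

91

In coordinates u = x + y, v = x − y the rectangle is axis-aligned; the map (x,y)→(u,v) scales areas by 2.
u-values: 5, 1, -7, 2, -8; range = 5 − (-8) = 13.
v-values: -1, 11, -3, 6, 0; range = 11 − (-3) = 14.
Area = (13 × 14) / 2 = 91.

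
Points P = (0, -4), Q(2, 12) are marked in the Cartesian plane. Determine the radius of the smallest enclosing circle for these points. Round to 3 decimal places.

The smallest circle enclosing two points has them as diameter endpoints.
Centre = midpoint = (1, 4); r² = |PQ|²/4 = 260/4 = 65.
r = √65 ≈ 8.062.

8.062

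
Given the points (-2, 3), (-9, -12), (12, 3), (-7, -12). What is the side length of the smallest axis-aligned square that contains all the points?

21

The bounding box has width 21 and height 15.
An axis-aligned square enclosing the set must have side ≥ max(width, height).
So the minimum side is max(21, 15) = 21.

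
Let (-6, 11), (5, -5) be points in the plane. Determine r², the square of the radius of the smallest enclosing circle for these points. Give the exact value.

94.25

The smallest circle enclosing two points has them as diameter endpoints.
Centre = midpoint = (-0.5, 3); r² = |(-6, 11)−(5, -5)|²/4 = 377/4 = 94.25.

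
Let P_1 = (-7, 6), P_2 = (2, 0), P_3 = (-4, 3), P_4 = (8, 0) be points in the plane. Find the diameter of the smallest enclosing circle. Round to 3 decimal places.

16.155

A smallest enclosing disk is always determined by at most three of the input points on its boundary.
The farthest pair is P_1–P_4 with squared distance 261. The circle on this segment as diameter has centre (0.5, 3) and r² = 261/4 = 65.25.
Check P_2: distance² to centre = 11.25 ≤ 65.25, so it lies inside.
All remaining points lie in this disk, and no smaller disk contains both endpoints, so this is the minimum enclosing circle.
Diameter = 2r = 2√(65.25) ≈ 16.155.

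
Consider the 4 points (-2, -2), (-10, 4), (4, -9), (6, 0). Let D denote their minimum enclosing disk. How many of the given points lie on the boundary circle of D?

The minimum enclosing circle of a finite set is fixed by two of the points (as a diameter) or three (as a circumcircle).
The farthest pair is (-10, 4)–(4, -9) with squared distance 365. The circle on this segment as diameter has centre (-3, -2.5) and r² = 365/4 = 91.25.
Check (-2, -2): distance² to centre = 1.25 ≤ 91.25, so it lies inside.
All remaining points lie in this disk, and no smaller disk contains both endpoints, so this is the minimum enclosing circle.
The points at distance exactly r from the centre are (-10, 4), (4, -9) — 2 points.

2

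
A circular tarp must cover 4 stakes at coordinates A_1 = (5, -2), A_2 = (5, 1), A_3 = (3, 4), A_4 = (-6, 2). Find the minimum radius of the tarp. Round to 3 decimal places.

The farthest pair is A_1–A_4 with squared distance 137. The circle on this segment as diameter has centre (-0.5, 0) and r² = 137/4 = 34.25.
Check A_2: distance² to centre = 31.25 ≤ 34.25, so it lies inside.
All remaining points lie in this disk, and no smaller disk contains both endpoints, so this is the minimum enclosing circle.
r = √(34.25) ≈ 5.852.

5.852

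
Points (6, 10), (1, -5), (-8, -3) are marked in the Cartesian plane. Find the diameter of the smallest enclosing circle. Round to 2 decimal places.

Call the three points A, B, C in the order given.
Side lengths²: AB² = 250, AC² = 365, BC² = 85.
Since AC² = 365 ≥ 250 + 85 = 335, the angle opposite AC is not acute, so the smallest enclosing circle has AC as diameter.
Centre = midpoint of AC = (-1, 3.5), r² = 365/4 = 91.25.
Diameter = 2r = 2√(91.25) ≈ 19.10.

19.10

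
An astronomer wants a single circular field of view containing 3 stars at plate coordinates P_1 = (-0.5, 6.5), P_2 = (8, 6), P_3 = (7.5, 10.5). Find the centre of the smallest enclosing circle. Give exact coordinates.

Side lengths²: P_1P_2² = 72.5, P_1P_3² = 80, P_2P_3² = 20.5.
Since P_1P_3² = 80 < 72.5 + 20.5 = 93, the triangle is acute, so the smallest enclosing circle is the circumcircle.
Circumcentre = (73/19, 297/38), r² = 29725/1444.
Centre = (73/19, 297/38).

(73/19, 297/38)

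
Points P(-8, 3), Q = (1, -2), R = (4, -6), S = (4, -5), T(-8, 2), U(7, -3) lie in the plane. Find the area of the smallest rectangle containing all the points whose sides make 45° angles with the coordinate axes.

In coordinates u = x + y, v = x − y the rectangle is axis-aligned; the map (x,y)→(u,v) scales areas by 2.
u-values: -5, -1, -2, -1, -6, 4; range = 4 − (-6) = 10.
v-values: -11, 3, 10, 9, -10, 10; range = 10 − (-11) = 21.
Area = (10 × 21) / 2 = 105.

105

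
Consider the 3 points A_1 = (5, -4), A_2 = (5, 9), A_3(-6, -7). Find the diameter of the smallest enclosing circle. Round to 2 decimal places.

Side lengths²: A_1A_2² = 169, A_1A_3² = 130, A_2A_3² = 377.
Since A_2A_3² = 377 ≥ 169 + 130 = 299, the angle opposite A_2A_3 is not acute, so the smallest enclosing circle has A_2A_3 as diameter.
Centre = midpoint of A_2A_3 = (-0.5, 1), r² = 377/4 = 94.25.
Diameter = 2r = 2√(94.25) ≈ 19.42.

19.42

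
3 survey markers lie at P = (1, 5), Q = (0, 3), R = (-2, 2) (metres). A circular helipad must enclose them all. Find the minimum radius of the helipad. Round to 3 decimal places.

2.121

Side lengths²: PQ² = 5, PR² = 18, QR² = 5.
Since PR² = 18 ≥ 5 + 5 = 10, the angle opposite PR is not acute, so the smallest enclosing circle has PR as diameter.
Centre = midpoint of PR = (-0.5, 3.5), r² = 18/4 = 4.5.
r = √(4.5) ≈ 2.121.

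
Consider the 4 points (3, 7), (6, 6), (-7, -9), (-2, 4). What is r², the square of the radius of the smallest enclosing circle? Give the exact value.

98.5

The minimum enclosing circle of a finite set is fixed by two of the points (as a diameter) or three (as a circumcircle).
The farthest pair is (6, 6)–(-7, -9) with squared distance 394. The circle on this segment as diameter has centre (-0.5, -1.5) and r² = 394/4 = 98.5.
Check (3, 7): distance² to centre = 84.5 ≤ 98.5, so it lies inside.
All remaining points lie in this disk, and no smaller disk contains both endpoints, so this is the minimum enclosing circle.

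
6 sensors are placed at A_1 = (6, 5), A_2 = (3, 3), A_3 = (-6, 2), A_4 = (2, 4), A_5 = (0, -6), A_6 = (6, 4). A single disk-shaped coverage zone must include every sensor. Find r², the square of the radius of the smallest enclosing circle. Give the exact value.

The minimum enclosing circle of a finite set is fixed by two of the points (as a diameter) or three (as a circumcircle).
The minimum enclosing circle is determined by three boundary points: A_1, A_3, A_5.
Their circumcentre is (13/19, 29/38) with r² = 66725/1444.
The farthest remaining point A_6 is at distance² 55933/1444 ≤ 66725/1444.

66725/1444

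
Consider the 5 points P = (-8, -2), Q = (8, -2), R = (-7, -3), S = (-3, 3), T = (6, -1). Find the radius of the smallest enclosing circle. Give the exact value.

A smallest enclosing disk is always determined by at most three of the input points on its boundary.
The farthest pair is P–Q with squared distance 256. The circle on this segment as diameter has centre (0, -2) and r² = 256/4 = 64.
Check R: distance² to centre = 50 ≤ 64, so it lies inside.
All remaining points lie in this disk, and no smaller disk contains both endpoints, so this is the minimum enclosing circle.
r = √64 = 8.

8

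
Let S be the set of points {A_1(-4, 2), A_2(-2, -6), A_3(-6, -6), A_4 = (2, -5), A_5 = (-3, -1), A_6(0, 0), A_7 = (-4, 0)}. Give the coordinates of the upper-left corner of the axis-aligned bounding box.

(-6, 2)

x-range [-6, 2], y-range [-6, 2].
The upper-left corner is (-6, 2).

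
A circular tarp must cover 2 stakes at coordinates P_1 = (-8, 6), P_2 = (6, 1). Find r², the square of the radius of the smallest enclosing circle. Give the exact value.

The smallest circle enclosing two points has them as diameter endpoints.
Centre = midpoint = (-1, 3.5); r² = |P_1P_2|²/4 = 221/4 = 55.25.

55.25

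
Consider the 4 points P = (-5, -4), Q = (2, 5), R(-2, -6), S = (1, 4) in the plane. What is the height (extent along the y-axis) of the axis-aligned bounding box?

11

max y = 5, min y = -6, so height = 11.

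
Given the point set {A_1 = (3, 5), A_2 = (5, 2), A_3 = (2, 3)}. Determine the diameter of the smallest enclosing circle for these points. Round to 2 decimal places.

3.64

Side lengths²: A_1A_2² = 13, A_1A_3² = 5, A_2A_3² = 10.
Since A_1A_2² = 13 < 10 + 5 = 15, the triangle is acute, so the smallest enclosing circle is the circumcircle.
Circumcentre = (53/14, 47/14), r² = 325/98.
Diameter = 2r = 2√(325/98) ≈ 3.64.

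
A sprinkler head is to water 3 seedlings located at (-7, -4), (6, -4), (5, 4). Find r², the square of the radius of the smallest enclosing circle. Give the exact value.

52.8125

Call the three points A, B, C in the order given.
Side lengths²: AB² = 169, AC² = 208, BC² = 65.
Since AC² = 208 < 169 + 65 = 234, the triangle is acute, so the smallest enclosing circle is the circumcircle.
Circumcentre = (-0.5, -0.75), r² = 52.8125.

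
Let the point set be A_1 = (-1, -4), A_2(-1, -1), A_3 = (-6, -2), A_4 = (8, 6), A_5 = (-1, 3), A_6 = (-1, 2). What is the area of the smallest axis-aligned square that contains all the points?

196

The bounding box has width 14 and height 10.
An axis-aligned square enclosing the set must have side ≥ max(width, height).
So the minimum side is max(14, 10) = 14.
Area = 14² = 196.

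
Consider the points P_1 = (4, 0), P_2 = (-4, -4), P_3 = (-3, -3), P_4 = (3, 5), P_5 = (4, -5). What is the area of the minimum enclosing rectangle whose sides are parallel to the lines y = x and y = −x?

In coordinates u = x + y, v = x − y the rectangle is axis-aligned; the map (x,y)→(u,v) scales areas by 2.
u-values: 4, -8, -6, 8, -1; range = 8 − (-8) = 16.
v-values: 4, 0, 0, -2, 9; range = 9 − (-2) = 11.
Area = (16 × 11) / 2 = 88.

88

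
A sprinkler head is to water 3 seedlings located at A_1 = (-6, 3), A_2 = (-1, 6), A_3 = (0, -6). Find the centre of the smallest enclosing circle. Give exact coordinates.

(-11/14, -1/42)

Side lengths²: A_1A_2² = 34, A_1A_3² = 117, A_2A_3² = 145.
Since A_2A_3² = 145 < 117 + 34 = 151, the triangle is acute, so the smallest enclosing circle is the circumcircle.
Circumcentre = (-11/14, -1/42), r² = 32045/882.
Centre = (-11/14, -1/42).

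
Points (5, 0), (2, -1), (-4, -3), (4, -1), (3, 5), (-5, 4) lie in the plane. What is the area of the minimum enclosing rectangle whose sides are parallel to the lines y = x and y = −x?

In coordinates u = x + y, v = x − y the rectangle is axis-aligned; the map (x,y)→(u,v) scales areas by 2.
u-values: 5, 1, -7, 3, 8, -1; range = 8 − (-7) = 15.
v-values: 5, 3, -1, 5, -2, -9; range = 5 − (-9) = 14.
Area = (15 × 14) / 2 = 105.

105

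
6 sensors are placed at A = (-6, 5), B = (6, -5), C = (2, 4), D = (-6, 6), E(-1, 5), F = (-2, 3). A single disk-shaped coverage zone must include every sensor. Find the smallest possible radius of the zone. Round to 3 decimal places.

By Welzl's lemma the MEC is supported by two points (diametrically opposite) or three points (on a circumcircle).
The farthest pair is B–D with squared distance 265. The circle on this segment as diameter has centre (0, 0.5) and r² = 265/4 = 66.25.
Check A: distance² to centre = 56.25 ≤ 66.25, so it lies inside.
All remaining points lie in this disk, and no smaller disk contains both endpoints, so this is the minimum enclosing circle.
r = √(66.25) ≈ 8.139.

8.139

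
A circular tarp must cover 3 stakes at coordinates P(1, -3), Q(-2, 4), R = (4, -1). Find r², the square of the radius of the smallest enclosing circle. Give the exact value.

22997/1458

Side lengths²: PQ² = 58, PR² = 13, QR² = 61.
Since QR² = 61 < 58 + 13 = 71, the triangle is acute, so the smallest enclosing circle is the circumcircle.
Circumcentre = (29/54, 17/18), r² = 22997/1458.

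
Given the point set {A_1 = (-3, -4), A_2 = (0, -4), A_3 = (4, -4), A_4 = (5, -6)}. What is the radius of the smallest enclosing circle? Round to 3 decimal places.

4.123

The minimum enclosing circle of a finite set is fixed by two of the points (as a diameter) or three (as a circumcircle).
The farthest pair is A_1–A_4 with squared distance 68. The circle on this segment as diameter has centre (1, -5) and r² = 68/4 = 17.
Check A_2: distance² to centre = 2 ≤ 17, so it lies inside.
All remaining points lie in this disk, and no smaller disk contains both endpoints, so this is the minimum enclosing circle.
r = √17 ≈ 4.123.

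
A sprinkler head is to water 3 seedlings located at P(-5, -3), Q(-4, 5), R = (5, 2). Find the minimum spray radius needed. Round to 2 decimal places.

5.70

Side lengths²: PQ² = 65, PR² = 125, QR² = 90.
Since PR² = 125 < 90 + 65 = 155, the triangle is acute, so the smallest enclosing circle is the circumcircle.
Circumcentre = (-0.5, 0.5), r² = 32.5.
r = √(32.5) ≈ 5.70.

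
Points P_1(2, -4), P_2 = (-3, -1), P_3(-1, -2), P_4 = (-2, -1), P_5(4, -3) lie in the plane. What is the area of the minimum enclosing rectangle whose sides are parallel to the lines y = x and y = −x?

22.5

In coordinates u = x + y, v = x − y the rectangle is axis-aligned; the map (x,y)→(u,v) scales areas by 2.
u-values: -2, -4, -3, -3, 1; range = 1 − (-4) = 5.
v-values: 6, -2, 1, -1, 7; range = 7 − (-2) = 9.
Area = (5 × 9) / 2 = 22.5.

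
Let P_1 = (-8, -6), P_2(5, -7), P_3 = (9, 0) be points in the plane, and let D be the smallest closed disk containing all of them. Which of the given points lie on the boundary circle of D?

Side lengths²: P_1P_2² = 170, P_1P_3² = 325, P_2P_3² = 65.
Since P_1P_3² = 325 ≥ 170 + 65 = 235, the angle opposite P_1P_3 is not acute, so the smallest enclosing circle has P_1P_3 as diameter.
Centre = midpoint of P_1P_3 = (0.5, -3), r² = 325/4 = 81.25.
The points at distance exactly r from the centre are P_1, P_3 — 2 points.

P_1, P_3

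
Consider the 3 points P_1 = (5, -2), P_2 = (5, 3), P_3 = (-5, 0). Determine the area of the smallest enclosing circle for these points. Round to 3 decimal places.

89.033

Side lengths²: P_1P_2² = 25, P_1P_3² = 104, P_2P_3² = 109.
Since P_2P_3² = 109 < 104 + 25 = 129, the triangle is acute, so the smallest enclosing circle is the circumcircle.
Circumcentre = (0.3, 0.5), r² = 28.34.
Area = π·r² = π·28.34 ≈ 89.033.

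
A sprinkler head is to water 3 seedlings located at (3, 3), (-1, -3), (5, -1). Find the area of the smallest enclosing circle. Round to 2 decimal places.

Call the three points A, B, C in the order given.
Side lengths²: AB² = 52, AC² = 20, BC² = 40.
Since AB² = 52 < 40 + 20 = 60, the triangle is acute, so the smallest enclosing circle is the circumcircle.
Circumcentre = (10/7, -2/7), r² = 650/49.
Area = π·r² = π·650/49 ≈ 41.67.

41.67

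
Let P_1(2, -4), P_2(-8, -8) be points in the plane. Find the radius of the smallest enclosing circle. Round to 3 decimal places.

The smallest circle enclosing two points has them as diameter endpoints.
Centre = midpoint = (-3, -6); r² = |P_1P_2|²/4 = 116/4 = 29.
r = √29 ≈ 5.385.

5.385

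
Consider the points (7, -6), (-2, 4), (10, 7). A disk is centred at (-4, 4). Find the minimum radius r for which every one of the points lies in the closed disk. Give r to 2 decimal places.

14.87

The required radius is the distance from (-4, 4) to the farthest point.
Squared distances: 221, 4, 205.
Maximum is 221, attained at (7, -6).
r = √221 ≈ 14.87.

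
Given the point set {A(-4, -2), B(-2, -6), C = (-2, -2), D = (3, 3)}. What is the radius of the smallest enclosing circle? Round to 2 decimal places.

5.15

By Welzl's lemma the MEC is supported by two points (diametrically opposite) or three points (on a circumcircle).
The farthest pair is B–D with squared distance 106. The circle on this segment as diameter has centre (0.5, -1.5) and r² = 106/4 = 26.5.
Check A: distance² to centre = 20.5 ≤ 26.5, so it lies inside.
All remaining points lie in this disk, and no smaller disk contains both endpoints, so this is the minimum enclosing circle.
r = √(26.5) ≈ 5.15.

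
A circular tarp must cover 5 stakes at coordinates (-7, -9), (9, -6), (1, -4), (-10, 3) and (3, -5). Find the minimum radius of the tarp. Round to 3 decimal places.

10.512

The minimum enclosing circle of a finite set is fixed by two of the points (as a diameter) or three (as a circumcircle).
The farthest pair is (9, -6)–(-10, 3) with squared distance 442. The circle on this segment as diameter has centre (-0.5, -1.5) and r² = 442/4 = 110.5.
Check (-7, -9): distance² to centre = 98.5 ≤ 110.5, so it lies inside.
All remaining points lie in this disk, and no smaller disk contains both endpoints, so this is the minimum enclosing circle.
r = √(110.5) ≈ 10.512.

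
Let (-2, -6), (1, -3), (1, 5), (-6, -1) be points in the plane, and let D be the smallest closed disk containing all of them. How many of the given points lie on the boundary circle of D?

2

The minimum enclosing circle of a finite set is fixed by two of the points (as a diameter) or three (as a circumcircle).
The farthest pair is (-2, -6)–(1, 5) with squared distance 130. The circle on this segment as diameter has centre (-0.5, -0.5) and r² = 130/4 = 32.5.
Check (1, -3): distance² to centre = 8.5 ≤ 32.5, so it lies inside.
All remaining points lie in this disk, and no smaller disk contains both endpoints, so this is the minimum enclosing circle.
The points at distance exactly r from the centre are (-2, -6), (1, 5) — 2 points.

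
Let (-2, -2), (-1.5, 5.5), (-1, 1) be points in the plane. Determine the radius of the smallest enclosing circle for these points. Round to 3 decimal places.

Call the three points A, B, C in the order given.
Side lengths²: AB² = 56.5, AC² = 10, BC² = 20.5.
Since AB² = 56.5 ≥ 20.5 + 10 = 30.5, the angle opposite AB is not acute, so the smallest enclosing circle has AB as diameter.
Centre = midpoint of AB = (-1.75, 1.75), r² = 56.5/4 = 14.125.
r = √(14.125) ≈ 3.758.

3.758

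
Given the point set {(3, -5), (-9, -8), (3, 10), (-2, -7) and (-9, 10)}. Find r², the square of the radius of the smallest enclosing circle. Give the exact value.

The minimum enclosing circle of a finite set is fixed by two of the points (as a diameter) or three (as a circumcircle).
The farthest pair is (-9, -8)–(3, 10) with squared distance 468. The circle on this segment as diameter has centre (-3, 1) and r² = 468/4 = 117.
Check (3, -5): distance² to centre = 72 ≤ 117, so it lies inside.
All remaining points lie in this disk, and no smaller disk contains both endpoints, so this is the minimum enclosing circle.

117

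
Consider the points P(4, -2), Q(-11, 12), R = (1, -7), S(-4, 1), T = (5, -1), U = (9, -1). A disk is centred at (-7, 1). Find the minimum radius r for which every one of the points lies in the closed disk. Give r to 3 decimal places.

The required radius is the distance from (-7, 1) to the farthest point.
Squared distances: 130, 137, 128, 9, 148, 260.
Maximum is 260, attained at U.
r = √260 ≈ 16.125.

16.125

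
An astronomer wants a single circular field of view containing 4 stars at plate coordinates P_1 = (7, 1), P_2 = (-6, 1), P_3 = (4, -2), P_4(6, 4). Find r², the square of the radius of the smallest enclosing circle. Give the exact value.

The farthest pair is P_1–P_2 with squared distance 169. The circle on this segment as diameter has centre (0.5, 1) and r² = 169/4 = 42.25.
Check P_3: distance² to centre = 21.25 ≤ 42.25, so it lies inside.
All remaining points lie in this disk, and no smaller disk contains both endpoints, so this is the minimum enclosing circle.

42.25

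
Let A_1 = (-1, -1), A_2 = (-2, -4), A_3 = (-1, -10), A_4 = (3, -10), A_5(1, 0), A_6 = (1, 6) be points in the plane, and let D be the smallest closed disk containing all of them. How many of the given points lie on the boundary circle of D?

The minimum enclosing circle of a finite set is fixed by two of the points (as a diameter) or three (as a circumcircle).
The minimum enclosing circle is determined by three boundary points: A_3, A_4, A_6.
Their circumcentre is (1, -2.125) with r² = 66.015625.
The farthest remaining point A_2 is at distance² 12.515625 ≤ 66.015625.
The points at distance exactly r from the centre are A_3, A_4, A_6 — 3 points.

3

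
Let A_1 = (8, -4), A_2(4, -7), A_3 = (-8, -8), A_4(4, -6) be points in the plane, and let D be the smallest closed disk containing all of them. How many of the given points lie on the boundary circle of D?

A smallest enclosing disk is always determined by at most three of the input points on its boundary.
The farthest pair is A_1–A_3 with squared distance 272. The circle on this segment as diameter has centre (0, -6) and r² = 272/4 = 68.
Check A_2: distance² to centre = 17 ≤ 68, so it lies inside.
All remaining points lie in this disk, and no smaller disk contains both endpoints, so this is the minimum enclosing circle.
The points at distance exactly r from the centre are A_1, A_3 — 2 points.

2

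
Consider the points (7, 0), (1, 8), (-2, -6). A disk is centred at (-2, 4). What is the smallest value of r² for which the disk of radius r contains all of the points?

The required radius is the distance from (-2, 4) to the farthest point.
Squared distances: 97, 25, 100.
Maximum is 100, attained at (-2, -6).

100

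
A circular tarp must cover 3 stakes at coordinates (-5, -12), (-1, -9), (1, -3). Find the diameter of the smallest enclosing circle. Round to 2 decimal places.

10.82

Call the three points A, B, C in the order given.
Side lengths²: AB² = 25, AC² = 117, BC² = 40.
Since AC² = 117 ≥ 40 + 25 = 65, the angle opposite AC is not acute, so the smallest enclosing circle has AC as diameter.
Centre = midpoint of AC = (-2, -7.5), r² = 117/4 = 29.25.
Diameter = 2r = 2√(29.25) ≈ 10.82.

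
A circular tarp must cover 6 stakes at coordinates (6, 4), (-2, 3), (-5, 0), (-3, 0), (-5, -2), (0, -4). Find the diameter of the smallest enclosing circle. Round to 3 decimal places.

12.530

A smallest enclosing disk is always determined by at most three of the input points on its boundary.
The farthest pair is (6, 4)–(-5, -2) with squared distance 157. The circle on this segment as diameter has centre (0.5, 1) and r² = 157/4 = 39.25.
Check (-2, 3): distance² to centre = 10.25 ≤ 39.25, so it lies inside.
All remaining points lie in this disk, and no smaller disk contains both endpoints, so this is the minimum enclosing circle.
Diameter = 2r = 2√(39.25) ≈ 12.530.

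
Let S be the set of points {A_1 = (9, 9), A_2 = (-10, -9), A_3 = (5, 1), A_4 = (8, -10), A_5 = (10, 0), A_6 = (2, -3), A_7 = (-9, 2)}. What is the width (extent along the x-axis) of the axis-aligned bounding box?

20

max x = 10, min x = -10, so width = 20.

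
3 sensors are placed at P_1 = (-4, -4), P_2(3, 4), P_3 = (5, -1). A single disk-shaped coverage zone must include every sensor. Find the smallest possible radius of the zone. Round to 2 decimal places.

5.32

Side lengths²: P_1P_2² = 113, P_1P_3² = 90, P_2P_3² = 29.
Since P_1P_2² = 113 < 90 + 29 = 119, the triangle is acute, so the smallest enclosing circle is the circumcircle.
Circumcentre = (-9/34, -7/34), r² = 16385/578.
r = √(16385/578) ≈ 5.32.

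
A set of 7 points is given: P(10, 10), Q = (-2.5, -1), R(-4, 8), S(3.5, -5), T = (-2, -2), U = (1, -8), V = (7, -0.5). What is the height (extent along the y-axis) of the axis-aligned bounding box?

18

max y = 10, min y = -8, so height = 18.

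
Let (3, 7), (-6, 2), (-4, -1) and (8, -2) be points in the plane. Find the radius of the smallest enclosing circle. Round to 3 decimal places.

7.280

The minimum enclosing circle of a finite set is fixed by two of the points (as a diameter) or three (as a circumcircle).
The farthest pair is (-6, 2)–(8, -2) with squared distance 212. The circle on this segment as diameter has centre (1, 0) and r² = 212/4 = 53.
Check (3, 7): distance² to centre = 53 ≤ 53, so it lies inside.
All remaining points lie in this disk, and no smaller disk contains both endpoints, so this is the minimum enclosing circle.
r = √53 ≈ 7.280.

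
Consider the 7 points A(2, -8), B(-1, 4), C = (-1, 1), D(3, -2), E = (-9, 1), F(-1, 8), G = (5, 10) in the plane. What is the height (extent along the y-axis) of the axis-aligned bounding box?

18

max y = 10, min y = -8, so height = 18.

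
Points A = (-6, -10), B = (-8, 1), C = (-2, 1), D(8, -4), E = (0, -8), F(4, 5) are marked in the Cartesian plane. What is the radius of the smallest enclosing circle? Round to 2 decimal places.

By Welzl's lemma the MEC is supported by two points (diametrically opposite) or three points (on a circumcircle).
The minimum enclosing circle is determined by three boundary points: A, D, F.
Their circumcentre is (-0.9, -77/30) with r² = 36569/450.
The farthest remaining point B is at distance² 28409/450 ≤ 36569/450.
r = √(36569/450) ≈ 9.01.

9.01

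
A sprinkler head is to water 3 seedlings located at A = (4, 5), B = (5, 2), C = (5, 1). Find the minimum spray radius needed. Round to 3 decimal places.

Side lengths²: AB² = 10, AC² = 17, BC² = 1.
Since AC² = 17 ≥ 10 + 1 = 11, the angle opposite AC is not acute, so the smallest enclosing circle has AC as diameter.
Centre = midpoint of AC = (4.5, 3), r² = 17/4 = 4.25.
r = √(4.25) ≈ 2.062.

2.062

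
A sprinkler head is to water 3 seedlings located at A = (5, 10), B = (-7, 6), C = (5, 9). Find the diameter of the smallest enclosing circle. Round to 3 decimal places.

12.649

Side lengths²: AB² = 160, AC² = 1, BC² = 153.
Since AB² = 160 ≥ 153 + 1 = 154, the angle opposite AB is not acute, so the smallest enclosing circle has AB as diameter.
Centre = midpoint of AB = (-1, 8), r² = 160/4 = 40.
Diameter = 2r = 2√40 ≈ 12.649.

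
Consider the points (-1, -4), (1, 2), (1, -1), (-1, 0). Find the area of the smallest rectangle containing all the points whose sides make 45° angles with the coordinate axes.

In coordinates u = x + y, v = x − y the rectangle is axis-aligned; the map (x,y)→(u,v) scales areas by 2.
u-values: -5, 3, 0, -1; range = 3 − (-5) = 8.
v-values: 3, -1, 2, -1; range = 3 − (-1) = 4.
Area = (8 × 4) / 2 = 16.

16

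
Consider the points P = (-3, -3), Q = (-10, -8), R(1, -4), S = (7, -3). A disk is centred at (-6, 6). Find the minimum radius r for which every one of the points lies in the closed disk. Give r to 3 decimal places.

15.811

The required radius is the distance from (-6, 6) to the farthest point.
Squared distances: 90, 212, 149, 250.
Maximum is 250, attained at S.
r = √250 ≈ 15.811.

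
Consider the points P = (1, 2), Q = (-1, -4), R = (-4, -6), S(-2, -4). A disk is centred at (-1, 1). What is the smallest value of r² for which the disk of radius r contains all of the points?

The required radius is the distance from (-1, 1) to the farthest point.
Squared distances: 5, 25, 58, 26.
Maximum is 58, attained at R.

58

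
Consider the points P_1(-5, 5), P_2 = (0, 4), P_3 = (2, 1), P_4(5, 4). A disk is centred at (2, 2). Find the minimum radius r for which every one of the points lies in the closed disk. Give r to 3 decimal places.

7.616

The required radius is the distance from (2, 2) to the farthest point.
Squared distances: 58, 8, 1, 13.
Maximum is 58, attained at P_1.
r = √58 ≈ 7.616.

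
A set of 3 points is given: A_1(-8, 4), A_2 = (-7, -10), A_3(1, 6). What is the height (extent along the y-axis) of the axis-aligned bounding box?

16

max y = 6, min y = -10, so height = 16.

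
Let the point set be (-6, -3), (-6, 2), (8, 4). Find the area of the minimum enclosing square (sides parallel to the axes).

The bounding box has width 14 and height 7.
An axis-aligned square enclosing the set must have side ≥ max(width, height).
So the minimum side is max(14, 7) = 14.
Area = 14² = 196.

196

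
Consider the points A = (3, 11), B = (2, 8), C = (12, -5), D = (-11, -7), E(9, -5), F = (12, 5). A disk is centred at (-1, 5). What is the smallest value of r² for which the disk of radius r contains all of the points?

The required radius is the distance from (-1, 5) to the farthest point.
Squared distances: 52, 18, 269, 244, 200, 169.
Maximum is 269, attained at C.

269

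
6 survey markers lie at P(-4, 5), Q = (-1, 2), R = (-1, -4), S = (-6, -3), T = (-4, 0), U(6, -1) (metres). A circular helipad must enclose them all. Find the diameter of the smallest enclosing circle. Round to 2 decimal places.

A smallest enclosing disk is always determined by at most three of the input points on its boundary.
The minimum enclosing circle is determined by three boundary points: P, S, U.
Their circumcentre is (-7/23, -4/23) with r² = 21386/529.
The farthest remaining point R is at distance² 8000/529 ≤ 21386/529.
Diameter = 2r = 2√(21386/529) ≈ 12.72.

12.72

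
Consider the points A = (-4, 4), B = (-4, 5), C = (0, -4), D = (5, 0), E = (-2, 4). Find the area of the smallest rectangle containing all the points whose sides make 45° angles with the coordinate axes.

In coordinates u = x + y, v = x − y the rectangle is axis-aligned; the map (x,y)→(u,v) scales areas by 2.
u-values: 0, 1, -4, 5, 2; range = 5 − (-4) = 9.
v-values: -8, -9, 4, 5, -6; range = 5 − (-9) = 14.
Area = (9 × 14) / 2 = 63.

63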